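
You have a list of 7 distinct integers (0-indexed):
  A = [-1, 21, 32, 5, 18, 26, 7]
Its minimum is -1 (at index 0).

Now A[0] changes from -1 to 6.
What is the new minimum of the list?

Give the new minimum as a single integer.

Old min = -1 (at index 0)
Change: A[0] -1 -> 6
Changed element WAS the min. Need to check: is 6 still <= all others?
  Min of remaining elements: 5
  New min = min(6, 5) = 5

Answer: 5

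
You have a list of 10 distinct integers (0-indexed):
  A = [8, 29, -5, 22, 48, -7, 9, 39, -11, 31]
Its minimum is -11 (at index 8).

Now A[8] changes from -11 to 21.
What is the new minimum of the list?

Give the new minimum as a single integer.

Answer: -7

Derivation:
Old min = -11 (at index 8)
Change: A[8] -11 -> 21
Changed element WAS the min. Need to check: is 21 still <= all others?
  Min of remaining elements: -7
  New min = min(21, -7) = -7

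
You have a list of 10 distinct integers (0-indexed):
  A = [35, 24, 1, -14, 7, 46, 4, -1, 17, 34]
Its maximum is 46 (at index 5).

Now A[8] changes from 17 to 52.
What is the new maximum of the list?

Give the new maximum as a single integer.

Old max = 46 (at index 5)
Change: A[8] 17 -> 52
Changed element was NOT the old max.
  New max = max(old_max, new_val) = max(46, 52) = 52

Answer: 52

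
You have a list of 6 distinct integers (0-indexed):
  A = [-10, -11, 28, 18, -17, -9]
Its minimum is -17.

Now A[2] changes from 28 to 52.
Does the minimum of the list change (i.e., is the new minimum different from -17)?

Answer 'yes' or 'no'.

Answer: no

Derivation:
Old min = -17
Change: A[2] 28 -> 52
Changed element was NOT the min; min changes only if 52 < -17.
New min = -17; changed? no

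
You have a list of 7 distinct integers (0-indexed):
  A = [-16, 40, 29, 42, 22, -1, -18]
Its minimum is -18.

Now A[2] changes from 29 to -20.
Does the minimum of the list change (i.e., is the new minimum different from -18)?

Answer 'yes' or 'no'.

Old min = -18
Change: A[2] 29 -> -20
Changed element was NOT the min; min changes only if -20 < -18.
New min = -20; changed? yes

Answer: yes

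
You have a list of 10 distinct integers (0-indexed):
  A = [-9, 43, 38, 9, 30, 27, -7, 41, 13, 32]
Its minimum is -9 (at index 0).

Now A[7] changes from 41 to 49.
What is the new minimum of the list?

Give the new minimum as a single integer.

Answer: -9

Derivation:
Old min = -9 (at index 0)
Change: A[7] 41 -> 49
Changed element was NOT the old min.
  New min = min(old_min, new_val) = min(-9, 49) = -9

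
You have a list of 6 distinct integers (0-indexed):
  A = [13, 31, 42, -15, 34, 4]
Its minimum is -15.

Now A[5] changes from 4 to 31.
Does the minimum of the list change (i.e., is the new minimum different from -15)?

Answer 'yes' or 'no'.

Answer: no

Derivation:
Old min = -15
Change: A[5] 4 -> 31
Changed element was NOT the min; min changes only if 31 < -15.
New min = -15; changed? no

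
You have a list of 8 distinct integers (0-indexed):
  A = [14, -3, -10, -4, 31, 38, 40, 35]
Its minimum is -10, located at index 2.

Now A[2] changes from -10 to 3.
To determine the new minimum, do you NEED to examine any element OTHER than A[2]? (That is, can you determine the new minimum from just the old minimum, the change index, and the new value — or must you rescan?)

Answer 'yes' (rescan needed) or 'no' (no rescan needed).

Old min = -10 at index 2
Change at index 2: -10 -> 3
Index 2 WAS the min and new value 3 > old min -10. Must rescan other elements to find the new min.
Needs rescan: yes

Answer: yes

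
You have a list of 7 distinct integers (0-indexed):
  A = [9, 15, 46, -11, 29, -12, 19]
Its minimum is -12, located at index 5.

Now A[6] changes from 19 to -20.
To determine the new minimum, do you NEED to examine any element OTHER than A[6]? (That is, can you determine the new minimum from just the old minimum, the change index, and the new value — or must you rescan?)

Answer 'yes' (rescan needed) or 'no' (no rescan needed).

Old min = -12 at index 5
Change at index 6: 19 -> -20
Index 6 was NOT the min. New min = min(-12, -20). No rescan of other elements needed.
Needs rescan: no

Answer: no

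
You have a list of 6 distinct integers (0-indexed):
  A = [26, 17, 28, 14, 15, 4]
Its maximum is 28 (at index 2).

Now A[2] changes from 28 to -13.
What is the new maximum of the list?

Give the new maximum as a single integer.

Answer: 26

Derivation:
Old max = 28 (at index 2)
Change: A[2] 28 -> -13
Changed element WAS the max -> may need rescan.
  Max of remaining elements: 26
  New max = max(-13, 26) = 26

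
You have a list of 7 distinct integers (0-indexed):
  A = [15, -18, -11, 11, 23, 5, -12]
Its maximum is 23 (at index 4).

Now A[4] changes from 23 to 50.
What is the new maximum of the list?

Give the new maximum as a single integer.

Old max = 23 (at index 4)
Change: A[4] 23 -> 50
Changed element WAS the max -> may need rescan.
  Max of remaining elements: 15
  New max = max(50, 15) = 50

Answer: 50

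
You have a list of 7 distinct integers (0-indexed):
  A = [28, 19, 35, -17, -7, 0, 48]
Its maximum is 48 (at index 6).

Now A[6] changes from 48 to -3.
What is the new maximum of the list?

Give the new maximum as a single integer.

Answer: 35

Derivation:
Old max = 48 (at index 6)
Change: A[6] 48 -> -3
Changed element WAS the max -> may need rescan.
  Max of remaining elements: 35
  New max = max(-3, 35) = 35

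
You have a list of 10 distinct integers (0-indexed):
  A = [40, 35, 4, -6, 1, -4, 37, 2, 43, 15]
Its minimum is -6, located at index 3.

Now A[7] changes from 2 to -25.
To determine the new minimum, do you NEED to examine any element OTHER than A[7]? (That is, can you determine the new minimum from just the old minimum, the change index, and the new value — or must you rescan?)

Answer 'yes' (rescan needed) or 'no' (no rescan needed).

Old min = -6 at index 3
Change at index 7: 2 -> -25
Index 7 was NOT the min. New min = min(-6, -25). No rescan of other elements needed.
Needs rescan: no

Answer: no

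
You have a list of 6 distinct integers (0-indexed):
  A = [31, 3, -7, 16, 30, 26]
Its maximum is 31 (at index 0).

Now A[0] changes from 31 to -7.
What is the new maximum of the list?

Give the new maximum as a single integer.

Old max = 31 (at index 0)
Change: A[0] 31 -> -7
Changed element WAS the max -> may need rescan.
  Max of remaining elements: 30
  New max = max(-7, 30) = 30

Answer: 30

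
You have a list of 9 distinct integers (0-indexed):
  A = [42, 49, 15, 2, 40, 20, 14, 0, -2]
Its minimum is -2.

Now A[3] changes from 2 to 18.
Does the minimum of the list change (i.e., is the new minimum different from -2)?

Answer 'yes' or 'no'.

Old min = -2
Change: A[3] 2 -> 18
Changed element was NOT the min; min changes only if 18 < -2.
New min = -2; changed? no

Answer: no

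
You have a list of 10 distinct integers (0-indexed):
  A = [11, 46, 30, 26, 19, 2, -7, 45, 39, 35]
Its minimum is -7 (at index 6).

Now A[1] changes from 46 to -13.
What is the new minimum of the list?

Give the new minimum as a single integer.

Answer: -13

Derivation:
Old min = -7 (at index 6)
Change: A[1] 46 -> -13
Changed element was NOT the old min.
  New min = min(old_min, new_val) = min(-7, -13) = -13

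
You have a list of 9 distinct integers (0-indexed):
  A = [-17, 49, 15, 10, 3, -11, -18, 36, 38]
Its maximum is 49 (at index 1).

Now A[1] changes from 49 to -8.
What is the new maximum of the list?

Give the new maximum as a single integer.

Answer: 38

Derivation:
Old max = 49 (at index 1)
Change: A[1] 49 -> -8
Changed element WAS the max -> may need rescan.
  Max of remaining elements: 38
  New max = max(-8, 38) = 38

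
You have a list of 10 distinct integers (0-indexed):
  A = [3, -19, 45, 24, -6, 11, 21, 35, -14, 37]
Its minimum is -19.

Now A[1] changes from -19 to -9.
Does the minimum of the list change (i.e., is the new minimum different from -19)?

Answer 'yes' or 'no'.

Old min = -19
Change: A[1] -19 -> -9
Changed element was the min; new min must be rechecked.
New min = -14; changed? yes

Answer: yes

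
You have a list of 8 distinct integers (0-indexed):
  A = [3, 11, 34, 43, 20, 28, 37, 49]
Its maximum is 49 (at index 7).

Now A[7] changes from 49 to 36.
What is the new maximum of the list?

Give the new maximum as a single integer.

Old max = 49 (at index 7)
Change: A[7] 49 -> 36
Changed element WAS the max -> may need rescan.
  Max of remaining elements: 43
  New max = max(36, 43) = 43

Answer: 43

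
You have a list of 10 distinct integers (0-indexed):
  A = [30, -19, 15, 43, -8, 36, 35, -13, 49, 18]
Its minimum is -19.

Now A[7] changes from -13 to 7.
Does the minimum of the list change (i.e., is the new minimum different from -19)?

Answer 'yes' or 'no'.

Old min = -19
Change: A[7] -13 -> 7
Changed element was NOT the min; min changes only if 7 < -19.
New min = -19; changed? no

Answer: no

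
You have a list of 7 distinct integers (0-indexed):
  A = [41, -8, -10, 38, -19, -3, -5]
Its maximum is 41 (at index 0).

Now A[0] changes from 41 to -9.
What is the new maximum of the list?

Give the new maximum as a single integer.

Old max = 41 (at index 0)
Change: A[0] 41 -> -9
Changed element WAS the max -> may need rescan.
  Max of remaining elements: 38
  New max = max(-9, 38) = 38

Answer: 38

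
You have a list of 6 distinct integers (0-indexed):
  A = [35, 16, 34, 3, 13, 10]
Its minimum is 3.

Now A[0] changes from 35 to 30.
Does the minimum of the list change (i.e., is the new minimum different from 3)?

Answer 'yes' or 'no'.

Answer: no

Derivation:
Old min = 3
Change: A[0] 35 -> 30
Changed element was NOT the min; min changes only if 30 < 3.
New min = 3; changed? no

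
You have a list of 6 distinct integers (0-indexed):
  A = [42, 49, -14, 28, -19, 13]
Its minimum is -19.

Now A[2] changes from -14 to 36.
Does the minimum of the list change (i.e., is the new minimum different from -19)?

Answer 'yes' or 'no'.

Answer: no

Derivation:
Old min = -19
Change: A[2] -14 -> 36
Changed element was NOT the min; min changes only if 36 < -19.
New min = -19; changed? no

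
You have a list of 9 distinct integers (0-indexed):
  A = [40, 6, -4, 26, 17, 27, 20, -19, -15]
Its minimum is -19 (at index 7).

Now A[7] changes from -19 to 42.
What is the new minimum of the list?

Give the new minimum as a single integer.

Old min = -19 (at index 7)
Change: A[7] -19 -> 42
Changed element WAS the min. Need to check: is 42 still <= all others?
  Min of remaining elements: -15
  New min = min(42, -15) = -15

Answer: -15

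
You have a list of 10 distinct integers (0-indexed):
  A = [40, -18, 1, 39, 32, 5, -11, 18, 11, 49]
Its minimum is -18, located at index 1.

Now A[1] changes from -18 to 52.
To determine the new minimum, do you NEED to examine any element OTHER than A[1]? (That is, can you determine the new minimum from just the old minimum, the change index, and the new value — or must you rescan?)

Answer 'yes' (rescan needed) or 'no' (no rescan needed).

Old min = -18 at index 1
Change at index 1: -18 -> 52
Index 1 WAS the min and new value 52 > old min -18. Must rescan other elements to find the new min.
Needs rescan: yes

Answer: yes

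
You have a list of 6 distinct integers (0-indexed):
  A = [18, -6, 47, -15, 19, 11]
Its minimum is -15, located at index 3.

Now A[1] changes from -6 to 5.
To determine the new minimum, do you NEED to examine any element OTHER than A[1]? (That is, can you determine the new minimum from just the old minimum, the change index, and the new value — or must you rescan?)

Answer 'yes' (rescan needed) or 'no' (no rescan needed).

Answer: no

Derivation:
Old min = -15 at index 3
Change at index 1: -6 -> 5
Index 1 was NOT the min. New min = min(-15, 5). No rescan of other elements needed.
Needs rescan: no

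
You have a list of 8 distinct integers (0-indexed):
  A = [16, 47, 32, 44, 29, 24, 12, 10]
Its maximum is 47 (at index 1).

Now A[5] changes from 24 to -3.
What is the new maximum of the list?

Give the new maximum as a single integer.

Old max = 47 (at index 1)
Change: A[5] 24 -> -3
Changed element was NOT the old max.
  New max = max(old_max, new_val) = max(47, -3) = 47

Answer: 47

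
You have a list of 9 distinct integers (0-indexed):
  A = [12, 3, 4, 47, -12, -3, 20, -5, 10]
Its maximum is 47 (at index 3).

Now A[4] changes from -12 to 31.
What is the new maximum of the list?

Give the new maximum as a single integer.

Answer: 47

Derivation:
Old max = 47 (at index 3)
Change: A[4] -12 -> 31
Changed element was NOT the old max.
  New max = max(old_max, new_val) = max(47, 31) = 47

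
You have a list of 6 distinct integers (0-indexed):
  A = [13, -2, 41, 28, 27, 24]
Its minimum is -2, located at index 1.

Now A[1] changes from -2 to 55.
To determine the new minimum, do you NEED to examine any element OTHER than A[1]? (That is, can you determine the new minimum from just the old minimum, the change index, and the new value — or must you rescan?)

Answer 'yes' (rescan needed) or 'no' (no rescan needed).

Answer: yes

Derivation:
Old min = -2 at index 1
Change at index 1: -2 -> 55
Index 1 WAS the min and new value 55 > old min -2. Must rescan other elements to find the new min.
Needs rescan: yes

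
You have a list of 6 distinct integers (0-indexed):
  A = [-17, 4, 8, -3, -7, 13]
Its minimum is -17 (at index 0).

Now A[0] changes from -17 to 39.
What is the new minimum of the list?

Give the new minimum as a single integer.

Old min = -17 (at index 0)
Change: A[0] -17 -> 39
Changed element WAS the min. Need to check: is 39 still <= all others?
  Min of remaining elements: -7
  New min = min(39, -7) = -7

Answer: -7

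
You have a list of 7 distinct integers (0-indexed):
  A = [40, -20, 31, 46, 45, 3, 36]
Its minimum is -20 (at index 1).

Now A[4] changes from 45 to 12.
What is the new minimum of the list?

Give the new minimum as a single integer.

Answer: -20

Derivation:
Old min = -20 (at index 1)
Change: A[4] 45 -> 12
Changed element was NOT the old min.
  New min = min(old_min, new_val) = min(-20, 12) = -20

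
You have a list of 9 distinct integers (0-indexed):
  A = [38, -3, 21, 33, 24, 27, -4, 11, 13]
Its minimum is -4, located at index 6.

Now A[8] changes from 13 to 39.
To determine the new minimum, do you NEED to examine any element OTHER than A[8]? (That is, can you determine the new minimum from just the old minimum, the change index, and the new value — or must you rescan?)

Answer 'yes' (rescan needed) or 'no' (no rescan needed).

Answer: no

Derivation:
Old min = -4 at index 6
Change at index 8: 13 -> 39
Index 8 was NOT the min. New min = min(-4, 39). No rescan of other elements needed.
Needs rescan: no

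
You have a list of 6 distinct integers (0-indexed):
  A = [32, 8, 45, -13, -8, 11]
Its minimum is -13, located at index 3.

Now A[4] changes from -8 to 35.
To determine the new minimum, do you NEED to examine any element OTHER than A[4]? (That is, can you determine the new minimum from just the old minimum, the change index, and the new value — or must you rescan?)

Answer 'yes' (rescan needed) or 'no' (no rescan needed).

Old min = -13 at index 3
Change at index 4: -8 -> 35
Index 4 was NOT the min. New min = min(-13, 35). No rescan of other elements needed.
Needs rescan: no

Answer: no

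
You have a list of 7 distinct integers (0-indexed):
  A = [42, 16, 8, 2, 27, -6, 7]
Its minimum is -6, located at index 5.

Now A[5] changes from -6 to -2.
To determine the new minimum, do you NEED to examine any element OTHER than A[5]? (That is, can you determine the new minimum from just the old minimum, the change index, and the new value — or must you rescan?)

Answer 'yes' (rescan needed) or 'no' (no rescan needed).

Old min = -6 at index 5
Change at index 5: -6 -> -2
Index 5 WAS the min and new value -2 > old min -6. Must rescan other elements to find the new min.
Needs rescan: yes

Answer: yes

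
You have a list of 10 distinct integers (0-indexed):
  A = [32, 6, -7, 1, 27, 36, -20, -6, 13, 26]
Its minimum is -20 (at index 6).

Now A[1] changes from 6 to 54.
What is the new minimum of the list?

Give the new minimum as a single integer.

Old min = -20 (at index 6)
Change: A[1] 6 -> 54
Changed element was NOT the old min.
  New min = min(old_min, new_val) = min(-20, 54) = -20

Answer: -20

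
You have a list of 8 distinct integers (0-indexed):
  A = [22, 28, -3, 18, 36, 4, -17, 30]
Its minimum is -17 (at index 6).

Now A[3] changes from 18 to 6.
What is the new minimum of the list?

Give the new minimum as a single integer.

Answer: -17

Derivation:
Old min = -17 (at index 6)
Change: A[3] 18 -> 6
Changed element was NOT the old min.
  New min = min(old_min, new_val) = min(-17, 6) = -17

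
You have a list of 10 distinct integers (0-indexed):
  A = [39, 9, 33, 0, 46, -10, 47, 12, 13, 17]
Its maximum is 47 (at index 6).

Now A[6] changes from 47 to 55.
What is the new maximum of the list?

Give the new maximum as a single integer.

Old max = 47 (at index 6)
Change: A[6] 47 -> 55
Changed element WAS the max -> may need rescan.
  Max of remaining elements: 46
  New max = max(55, 46) = 55

Answer: 55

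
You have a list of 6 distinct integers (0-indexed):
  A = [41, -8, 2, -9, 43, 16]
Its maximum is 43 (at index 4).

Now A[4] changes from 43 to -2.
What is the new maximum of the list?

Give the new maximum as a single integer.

Answer: 41

Derivation:
Old max = 43 (at index 4)
Change: A[4] 43 -> -2
Changed element WAS the max -> may need rescan.
  Max of remaining elements: 41
  New max = max(-2, 41) = 41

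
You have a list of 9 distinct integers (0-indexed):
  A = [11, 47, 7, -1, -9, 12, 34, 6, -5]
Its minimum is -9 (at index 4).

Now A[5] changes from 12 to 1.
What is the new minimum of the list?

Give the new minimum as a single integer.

Old min = -9 (at index 4)
Change: A[5] 12 -> 1
Changed element was NOT the old min.
  New min = min(old_min, new_val) = min(-9, 1) = -9

Answer: -9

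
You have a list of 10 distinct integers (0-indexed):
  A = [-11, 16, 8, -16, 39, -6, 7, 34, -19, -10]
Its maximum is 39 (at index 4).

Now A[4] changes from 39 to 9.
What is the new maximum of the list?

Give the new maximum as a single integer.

Answer: 34

Derivation:
Old max = 39 (at index 4)
Change: A[4] 39 -> 9
Changed element WAS the max -> may need rescan.
  Max of remaining elements: 34
  New max = max(9, 34) = 34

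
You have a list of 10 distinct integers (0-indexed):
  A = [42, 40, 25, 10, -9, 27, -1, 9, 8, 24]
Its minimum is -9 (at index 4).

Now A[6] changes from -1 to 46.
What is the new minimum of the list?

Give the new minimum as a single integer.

Answer: -9

Derivation:
Old min = -9 (at index 4)
Change: A[6] -1 -> 46
Changed element was NOT the old min.
  New min = min(old_min, new_val) = min(-9, 46) = -9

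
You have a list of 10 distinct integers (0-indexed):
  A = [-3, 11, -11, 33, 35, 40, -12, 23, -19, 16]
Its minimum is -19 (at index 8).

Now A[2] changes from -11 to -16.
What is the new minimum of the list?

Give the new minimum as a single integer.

Answer: -19

Derivation:
Old min = -19 (at index 8)
Change: A[2] -11 -> -16
Changed element was NOT the old min.
  New min = min(old_min, new_val) = min(-19, -16) = -19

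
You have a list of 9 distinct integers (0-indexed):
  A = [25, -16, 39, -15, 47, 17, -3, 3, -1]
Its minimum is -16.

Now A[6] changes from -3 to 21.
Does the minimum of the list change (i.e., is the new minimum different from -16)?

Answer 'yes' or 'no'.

Old min = -16
Change: A[6] -3 -> 21
Changed element was NOT the min; min changes only if 21 < -16.
New min = -16; changed? no

Answer: no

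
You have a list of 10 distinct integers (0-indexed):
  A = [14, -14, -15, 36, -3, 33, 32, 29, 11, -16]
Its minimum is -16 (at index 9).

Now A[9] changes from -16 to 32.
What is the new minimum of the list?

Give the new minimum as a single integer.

Answer: -15

Derivation:
Old min = -16 (at index 9)
Change: A[9] -16 -> 32
Changed element WAS the min. Need to check: is 32 still <= all others?
  Min of remaining elements: -15
  New min = min(32, -15) = -15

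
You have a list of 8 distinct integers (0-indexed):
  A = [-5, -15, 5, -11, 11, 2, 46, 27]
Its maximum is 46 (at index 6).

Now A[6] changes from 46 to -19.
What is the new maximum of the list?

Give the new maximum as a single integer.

Answer: 27

Derivation:
Old max = 46 (at index 6)
Change: A[6] 46 -> -19
Changed element WAS the max -> may need rescan.
  Max of remaining elements: 27
  New max = max(-19, 27) = 27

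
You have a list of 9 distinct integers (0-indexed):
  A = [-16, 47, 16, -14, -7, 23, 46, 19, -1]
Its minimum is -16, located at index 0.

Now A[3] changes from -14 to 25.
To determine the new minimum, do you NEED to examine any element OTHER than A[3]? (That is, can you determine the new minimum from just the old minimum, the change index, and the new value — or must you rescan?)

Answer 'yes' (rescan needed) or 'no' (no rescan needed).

Answer: no

Derivation:
Old min = -16 at index 0
Change at index 3: -14 -> 25
Index 3 was NOT the min. New min = min(-16, 25). No rescan of other elements needed.
Needs rescan: no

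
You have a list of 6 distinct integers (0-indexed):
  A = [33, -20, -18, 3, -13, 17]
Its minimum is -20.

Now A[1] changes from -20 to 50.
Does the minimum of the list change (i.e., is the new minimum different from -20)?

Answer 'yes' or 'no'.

Old min = -20
Change: A[1] -20 -> 50
Changed element was the min; new min must be rechecked.
New min = -18; changed? yes

Answer: yes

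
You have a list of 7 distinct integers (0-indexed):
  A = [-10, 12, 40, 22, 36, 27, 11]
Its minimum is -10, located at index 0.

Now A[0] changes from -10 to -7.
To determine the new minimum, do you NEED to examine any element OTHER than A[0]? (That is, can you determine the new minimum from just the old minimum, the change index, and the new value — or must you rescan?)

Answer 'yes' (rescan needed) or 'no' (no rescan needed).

Old min = -10 at index 0
Change at index 0: -10 -> -7
Index 0 WAS the min and new value -7 > old min -10. Must rescan other elements to find the new min.
Needs rescan: yes

Answer: yes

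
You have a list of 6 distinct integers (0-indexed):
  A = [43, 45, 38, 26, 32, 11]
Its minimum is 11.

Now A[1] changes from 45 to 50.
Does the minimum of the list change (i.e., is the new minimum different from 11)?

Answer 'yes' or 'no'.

Old min = 11
Change: A[1] 45 -> 50
Changed element was NOT the min; min changes only if 50 < 11.
New min = 11; changed? no

Answer: no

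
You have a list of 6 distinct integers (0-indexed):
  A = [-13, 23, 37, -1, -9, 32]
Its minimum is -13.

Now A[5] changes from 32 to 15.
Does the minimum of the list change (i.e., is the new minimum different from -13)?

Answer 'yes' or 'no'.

Answer: no

Derivation:
Old min = -13
Change: A[5] 32 -> 15
Changed element was NOT the min; min changes only if 15 < -13.
New min = -13; changed? no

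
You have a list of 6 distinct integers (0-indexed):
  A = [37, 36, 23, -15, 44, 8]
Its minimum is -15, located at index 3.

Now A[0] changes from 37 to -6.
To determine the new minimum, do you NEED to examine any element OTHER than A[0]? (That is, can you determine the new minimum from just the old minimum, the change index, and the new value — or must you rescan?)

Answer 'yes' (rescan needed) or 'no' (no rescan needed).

Answer: no

Derivation:
Old min = -15 at index 3
Change at index 0: 37 -> -6
Index 0 was NOT the min. New min = min(-15, -6). No rescan of other elements needed.
Needs rescan: no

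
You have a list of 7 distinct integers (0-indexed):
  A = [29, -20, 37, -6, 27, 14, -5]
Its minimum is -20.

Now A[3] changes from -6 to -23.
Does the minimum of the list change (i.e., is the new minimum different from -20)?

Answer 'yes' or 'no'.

Answer: yes

Derivation:
Old min = -20
Change: A[3] -6 -> -23
Changed element was NOT the min; min changes only if -23 < -20.
New min = -23; changed? yes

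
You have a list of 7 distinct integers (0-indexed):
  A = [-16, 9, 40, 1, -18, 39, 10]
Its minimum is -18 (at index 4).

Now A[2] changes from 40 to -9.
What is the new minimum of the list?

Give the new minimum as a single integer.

Answer: -18

Derivation:
Old min = -18 (at index 4)
Change: A[2] 40 -> -9
Changed element was NOT the old min.
  New min = min(old_min, new_val) = min(-18, -9) = -18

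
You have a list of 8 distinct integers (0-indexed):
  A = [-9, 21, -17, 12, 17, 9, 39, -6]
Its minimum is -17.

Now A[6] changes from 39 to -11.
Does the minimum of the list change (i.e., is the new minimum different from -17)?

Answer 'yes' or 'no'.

Old min = -17
Change: A[6] 39 -> -11
Changed element was NOT the min; min changes only if -11 < -17.
New min = -17; changed? no

Answer: no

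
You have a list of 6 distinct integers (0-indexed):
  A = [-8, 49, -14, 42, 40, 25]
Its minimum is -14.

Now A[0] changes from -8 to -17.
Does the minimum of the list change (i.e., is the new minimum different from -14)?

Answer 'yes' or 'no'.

Answer: yes

Derivation:
Old min = -14
Change: A[0] -8 -> -17
Changed element was NOT the min; min changes only if -17 < -14.
New min = -17; changed? yes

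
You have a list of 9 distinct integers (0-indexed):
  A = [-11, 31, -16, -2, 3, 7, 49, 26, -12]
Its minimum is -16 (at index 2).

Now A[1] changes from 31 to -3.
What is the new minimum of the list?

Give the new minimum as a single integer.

Old min = -16 (at index 2)
Change: A[1] 31 -> -3
Changed element was NOT the old min.
  New min = min(old_min, new_val) = min(-16, -3) = -16

Answer: -16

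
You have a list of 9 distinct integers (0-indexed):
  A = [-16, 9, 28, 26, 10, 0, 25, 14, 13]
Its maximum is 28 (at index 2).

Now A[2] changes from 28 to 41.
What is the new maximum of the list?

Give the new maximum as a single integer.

Old max = 28 (at index 2)
Change: A[2] 28 -> 41
Changed element WAS the max -> may need rescan.
  Max of remaining elements: 26
  New max = max(41, 26) = 41

Answer: 41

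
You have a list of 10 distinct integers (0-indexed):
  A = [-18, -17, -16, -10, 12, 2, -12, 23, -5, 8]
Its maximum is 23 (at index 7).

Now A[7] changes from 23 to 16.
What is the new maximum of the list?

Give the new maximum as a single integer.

Old max = 23 (at index 7)
Change: A[7] 23 -> 16
Changed element WAS the max -> may need rescan.
  Max of remaining elements: 12
  New max = max(16, 12) = 16

Answer: 16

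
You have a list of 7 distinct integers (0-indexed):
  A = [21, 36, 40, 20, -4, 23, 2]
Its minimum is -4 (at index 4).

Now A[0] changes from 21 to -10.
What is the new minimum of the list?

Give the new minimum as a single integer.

Answer: -10

Derivation:
Old min = -4 (at index 4)
Change: A[0] 21 -> -10
Changed element was NOT the old min.
  New min = min(old_min, new_val) = min(-4, -10) = -10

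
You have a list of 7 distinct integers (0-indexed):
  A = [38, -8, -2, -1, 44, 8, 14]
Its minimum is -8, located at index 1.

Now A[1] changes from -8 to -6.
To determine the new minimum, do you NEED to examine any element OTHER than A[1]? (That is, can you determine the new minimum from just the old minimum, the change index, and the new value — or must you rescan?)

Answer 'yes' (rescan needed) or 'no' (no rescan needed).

Answer: yes

Derivation:
Old min = -8 at index 1
Change at index 1: -8 -> -6
Index 1 WAS the min and new value -6 > old min -8. Must rescan other elements to find the new min.
Needs rescan: yes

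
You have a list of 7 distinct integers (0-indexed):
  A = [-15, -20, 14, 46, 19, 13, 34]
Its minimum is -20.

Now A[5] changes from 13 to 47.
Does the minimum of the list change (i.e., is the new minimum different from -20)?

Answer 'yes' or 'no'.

Answer: no

Derivation:
Old min = -20
Change: A[5] 13 -> 47
Changed element was NOT the min; min changes only if 47 < -20.
New min = -20; changed? no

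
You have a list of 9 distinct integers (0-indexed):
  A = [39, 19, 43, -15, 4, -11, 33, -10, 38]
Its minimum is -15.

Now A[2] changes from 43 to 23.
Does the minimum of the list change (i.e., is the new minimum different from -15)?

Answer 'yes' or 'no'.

Old min = -15
Change: A[2] 43 -> 23
Changed element was NOT the min; min changes only if 23 < -15.
New min = -15; changed? no

Answer: no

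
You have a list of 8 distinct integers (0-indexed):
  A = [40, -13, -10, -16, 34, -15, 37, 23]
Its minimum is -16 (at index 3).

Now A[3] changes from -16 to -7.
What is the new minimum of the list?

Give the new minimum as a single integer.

Old min = -16 (at index 3)
Change: A[3] -16 -> -7
Changed element WAS the min. Need to check: is -7 still <= all others?
  Min of remaining elements: -15
  New min = min(-7, -15) = -15

Answer: -15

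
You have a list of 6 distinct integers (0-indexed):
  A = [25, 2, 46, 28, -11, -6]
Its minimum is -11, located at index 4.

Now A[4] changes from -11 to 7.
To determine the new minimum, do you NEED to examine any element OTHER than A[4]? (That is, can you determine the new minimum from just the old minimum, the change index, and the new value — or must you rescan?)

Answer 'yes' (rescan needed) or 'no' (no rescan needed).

Answer: yes

Derivation:
Old min = -11 at index 4
Change at index 4: -11 -> 7
Index 4 WAS the min and new value 7 > old min -11. Must rescan other elements to find the new min.
Needs rescan: yes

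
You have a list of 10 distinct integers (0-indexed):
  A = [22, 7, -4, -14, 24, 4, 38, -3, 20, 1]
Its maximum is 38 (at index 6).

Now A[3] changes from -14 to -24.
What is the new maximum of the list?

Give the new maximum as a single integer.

Answer: 38

Derivation:
Old max = 38 (at index 6)
Change: A[3] -14 -> -24
Changed element was NOT the old max.
  New max = max(old_max, new_val) = max(38, -24) = 38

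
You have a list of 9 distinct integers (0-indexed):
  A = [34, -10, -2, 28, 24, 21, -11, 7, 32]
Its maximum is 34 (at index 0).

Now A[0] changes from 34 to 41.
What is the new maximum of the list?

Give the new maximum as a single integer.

Old max = 34 (at index 0)
Change: A[0] 34 -> 41
Changed element WAS the max -> may need rescan.
  Max of remaining elements: 32
  New max = max(41, 32) = 41

Answer: 41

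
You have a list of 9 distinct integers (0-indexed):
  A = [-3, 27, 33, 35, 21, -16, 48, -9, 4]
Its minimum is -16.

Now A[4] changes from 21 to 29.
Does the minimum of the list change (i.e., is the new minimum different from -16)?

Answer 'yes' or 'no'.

Answer: no

Derivation:
Old min = -16
Change: A[4] 21 -> 29
Changed element was NOT the min; min changes only if 29 < -16.
New min = -16; changed? no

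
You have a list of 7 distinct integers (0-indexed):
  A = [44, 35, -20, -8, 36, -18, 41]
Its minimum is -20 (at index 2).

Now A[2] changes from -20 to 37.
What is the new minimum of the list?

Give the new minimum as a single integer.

Answer: -18

Derivation:
Old min = -20 (at index 2)
Change: A[2] -20 -> 37
Changed element WAS the min. Need to check: is 37 still <= all others?
  Min of remaining elements: -18
  New min = min(37, -18) = -18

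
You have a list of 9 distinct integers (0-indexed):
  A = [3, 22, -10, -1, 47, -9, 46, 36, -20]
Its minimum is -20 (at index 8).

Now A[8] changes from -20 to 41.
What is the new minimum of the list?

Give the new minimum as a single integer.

Answer: -10

Derivation:
Old min = -20 (at index 8)
Change: A[8] -20 -> 41
Changed element WAS the min. Need to check: is 41 still <= all others?
  Min of remaining elements: -10
  New min = min(41, -10) = -10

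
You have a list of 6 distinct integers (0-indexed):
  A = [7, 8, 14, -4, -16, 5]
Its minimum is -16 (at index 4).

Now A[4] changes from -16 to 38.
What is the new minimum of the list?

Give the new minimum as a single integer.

Answer: -4

Derivation:
Old min = -16 (at index 4)
Change: A[4] -16 -> 38
Changed element WAS the min. Need to check: is 38 still <= all others?
  Min of remaining elements: -4
  New min = min(38, -4) = -4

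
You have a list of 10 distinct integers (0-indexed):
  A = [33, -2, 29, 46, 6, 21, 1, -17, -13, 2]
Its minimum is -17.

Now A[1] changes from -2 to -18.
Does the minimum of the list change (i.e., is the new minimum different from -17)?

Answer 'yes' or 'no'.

Old min = -17
Change: A[1] -2 -> -18
Changed element was NOT the min; min changes only if -18 < -17.
New min = -18; changed? yes

Answer: yes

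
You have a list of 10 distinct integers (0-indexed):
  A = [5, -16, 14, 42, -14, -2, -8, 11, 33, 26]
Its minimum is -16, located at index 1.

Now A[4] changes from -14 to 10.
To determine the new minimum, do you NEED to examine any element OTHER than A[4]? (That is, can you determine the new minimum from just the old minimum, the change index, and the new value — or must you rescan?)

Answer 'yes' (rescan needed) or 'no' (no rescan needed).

Old min = -16 at index 1
Change at index 4: -14 -> 10
Index 4 was NOT the min. New min = min(-16, 10). No rescan of other elements needed.
Needs rescan: no

Answer: no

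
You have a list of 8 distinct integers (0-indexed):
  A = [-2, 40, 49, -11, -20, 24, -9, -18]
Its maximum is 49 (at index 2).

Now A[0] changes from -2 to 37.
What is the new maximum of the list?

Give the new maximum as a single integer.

Old max = 49 (at index 2)
Change: A[0] -2 -> 37
Changed element was NOT the old max.
  New max = max(old_max, new_val) = max(49, 37) = 49

Answer: 49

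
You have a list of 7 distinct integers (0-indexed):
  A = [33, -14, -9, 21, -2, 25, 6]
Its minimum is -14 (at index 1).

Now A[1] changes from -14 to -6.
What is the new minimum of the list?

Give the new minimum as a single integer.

Old min = -14 (at index 1)
Change: A[1] -14 -> -6
Changed element WAS the min. Need to check: is -6 still <= all others?
  Min of remaining elements: -9
  New min = min(-6, -9) = -9

Answer: -9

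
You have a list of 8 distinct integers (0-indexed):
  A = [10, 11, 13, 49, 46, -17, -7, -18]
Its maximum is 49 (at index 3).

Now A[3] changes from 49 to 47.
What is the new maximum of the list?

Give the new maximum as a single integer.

Answer: 47

Derivation:
Old max = 49 (at index 3)
Change: A[3] 49 -> 47
Changed element WAS the max -> may need rescan.
  Max of remaining elements: 46
  New max = max(47, 46) = 47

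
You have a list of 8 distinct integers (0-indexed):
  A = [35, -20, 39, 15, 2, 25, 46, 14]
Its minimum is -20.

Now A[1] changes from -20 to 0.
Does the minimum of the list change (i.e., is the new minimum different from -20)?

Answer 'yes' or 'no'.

Answer: yes

Derivation:
Old min = -20
Change: A[1] -20 -> 0
Changed element was the min; new min must be rechecked.
New min = 0; changed? yes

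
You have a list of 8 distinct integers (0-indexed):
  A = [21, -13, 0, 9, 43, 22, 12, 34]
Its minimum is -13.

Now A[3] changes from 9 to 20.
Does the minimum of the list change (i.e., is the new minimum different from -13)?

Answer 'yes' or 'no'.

Old min = -13
Change: A[3] 9 -> 20
Changed element was NOT the min; min changes only if 20 < -13.
New min = -13; changed? no

Answer: no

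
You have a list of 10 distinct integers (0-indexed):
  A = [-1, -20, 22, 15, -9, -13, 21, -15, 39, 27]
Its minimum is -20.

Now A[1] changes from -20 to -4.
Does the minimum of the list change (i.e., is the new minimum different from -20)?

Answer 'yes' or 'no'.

Old min = -20
Change: A[1] -20 -> -4
Changed element was the min; new min must be rechecked.
New min = -15; changed? yes

Answer: yes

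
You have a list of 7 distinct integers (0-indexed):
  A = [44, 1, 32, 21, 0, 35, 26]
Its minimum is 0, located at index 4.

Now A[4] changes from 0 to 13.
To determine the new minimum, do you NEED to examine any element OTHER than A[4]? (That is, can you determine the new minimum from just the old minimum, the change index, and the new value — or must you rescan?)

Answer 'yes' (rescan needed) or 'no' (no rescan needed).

Answer: yes

Derivation:
Old min = 0 at index 4
Change at index 4: 0 -> 13
Index 4 WAS the min and new value 13 > old min 0. Must rescan other elements to find the new min.
Needs rescan: yes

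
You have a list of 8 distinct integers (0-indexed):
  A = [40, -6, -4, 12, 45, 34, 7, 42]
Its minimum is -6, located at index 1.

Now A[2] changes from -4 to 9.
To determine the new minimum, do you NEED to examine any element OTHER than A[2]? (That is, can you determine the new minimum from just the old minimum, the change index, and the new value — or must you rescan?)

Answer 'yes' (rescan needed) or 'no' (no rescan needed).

Answer: no

Derivation:
Old min = -6 at index 1
Change at index 2: -4 -> 9
Index 2 was NOT the min. New min = min(-6, 9). No rescan of other elements needed.
Needs rescan: no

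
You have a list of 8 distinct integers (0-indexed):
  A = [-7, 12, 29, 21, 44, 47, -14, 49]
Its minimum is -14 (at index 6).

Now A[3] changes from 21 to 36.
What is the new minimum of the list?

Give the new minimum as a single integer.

Answer: -14

Derivation:
Old min = -14 (at index 6)
Change: A[3] 21 -> 36
Changed element was NOT the old min.
  New min = min(old_min, new_val) = min(-14, 36) = -14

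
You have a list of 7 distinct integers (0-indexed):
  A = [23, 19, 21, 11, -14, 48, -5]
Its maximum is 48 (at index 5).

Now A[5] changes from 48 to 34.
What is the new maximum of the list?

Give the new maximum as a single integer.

Answer: 34

Derivation:
Old max = 48 (at index 5)
Change: A[5] 48 -> 34
Changed element WAS the max -> may need rescan.
  Max of remaining elements: 23
  New max = max(34, 23) = 34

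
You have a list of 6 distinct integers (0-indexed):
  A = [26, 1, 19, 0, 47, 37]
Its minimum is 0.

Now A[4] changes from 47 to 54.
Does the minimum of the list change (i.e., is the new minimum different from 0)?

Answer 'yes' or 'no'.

Answer: no

Derivation:
Old min = 0
Change: A[4] 47 -> 54
Changed element was NOT the min; min changes only if 54 < 0.
New min = 0; changed? no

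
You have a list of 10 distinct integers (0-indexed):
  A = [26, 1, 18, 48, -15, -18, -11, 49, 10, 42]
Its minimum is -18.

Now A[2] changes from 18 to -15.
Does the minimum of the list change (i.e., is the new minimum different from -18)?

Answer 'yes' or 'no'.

Old min = -18
Change: A[2] 18 -> -15
Changed element was NOT the min; min changes only if -15 < -18.
New min = -18; changed? no

Answer: no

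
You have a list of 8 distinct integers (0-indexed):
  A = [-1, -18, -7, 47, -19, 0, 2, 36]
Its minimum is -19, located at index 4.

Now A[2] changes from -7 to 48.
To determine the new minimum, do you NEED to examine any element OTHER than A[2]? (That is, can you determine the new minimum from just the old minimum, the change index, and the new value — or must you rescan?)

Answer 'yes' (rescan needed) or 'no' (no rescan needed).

Answer: no

Derivation:
Old min = -19 at index 4
Change at index 2: -7 -> 48
Index 2 was NOT the min. New min = min(-19, 48). No rescan of other elements needed.
Needs rescan: no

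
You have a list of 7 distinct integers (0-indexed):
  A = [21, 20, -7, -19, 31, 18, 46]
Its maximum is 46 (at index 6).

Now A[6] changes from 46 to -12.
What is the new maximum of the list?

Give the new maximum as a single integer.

Old max = 46 (at index 6)
Change: A[6] 46 -> -12
Changed element WAS the max -> may need rescan.
  Max of remaining elements: 31
  New max = max(-12, 31) = 31

Answer: 31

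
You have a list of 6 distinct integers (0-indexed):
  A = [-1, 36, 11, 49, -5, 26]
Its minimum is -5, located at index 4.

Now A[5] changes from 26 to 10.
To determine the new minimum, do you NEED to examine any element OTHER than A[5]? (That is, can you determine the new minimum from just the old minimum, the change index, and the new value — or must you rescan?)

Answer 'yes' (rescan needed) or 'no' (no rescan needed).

Old min = -5 at index 4
Change at index 5: 26 -> 10
Index 5 was NOT the min. New min = min(-5, 10). No rescan of other elements needed.
Needs rescan: no

Answer: no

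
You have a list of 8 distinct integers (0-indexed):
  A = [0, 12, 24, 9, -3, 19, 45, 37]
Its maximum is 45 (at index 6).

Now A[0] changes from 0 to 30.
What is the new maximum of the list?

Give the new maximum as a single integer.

Old max = 45 (at index 6)
Change: A[0] 0 -> 30
Changed element was NOT the old max.
  New max = max(old_max, new_val) = max(45, 30) = 45

Answer: 45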